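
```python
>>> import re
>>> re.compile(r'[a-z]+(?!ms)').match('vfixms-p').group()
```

'vfixms'

`re.match` won't scan ahead — the pattern has to work from the very first character.
The match spans [0:6] → 'vfixms'.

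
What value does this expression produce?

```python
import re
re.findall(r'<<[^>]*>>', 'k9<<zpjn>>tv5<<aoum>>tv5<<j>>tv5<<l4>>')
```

Matches: at [2:10] → '<<zpjn>>'; at [13:21] → '<<aoum>>'; at [24:29] → '<<j>>'; at [32:38] → '<<l4>>'.
Since nothing is captured, `findall` lists the 4 matched substrings directly.

['<<zpjn>>', '<<aoum>>', '<<j>>', '<<l4>>']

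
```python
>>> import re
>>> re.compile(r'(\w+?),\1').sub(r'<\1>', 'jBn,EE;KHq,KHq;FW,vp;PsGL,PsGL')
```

'jBn,EE;<KHq>;FW,vp;<PsGL>'

After group 1 captures some text, `\1` only succeeds where that same text appears again.
Matches: at [7:14] → 'KHq,KHq'; at [21:30] → 'PsGL,PsGL'.
The replacement refers to a captured group, so each match is rewritten using its own captured text.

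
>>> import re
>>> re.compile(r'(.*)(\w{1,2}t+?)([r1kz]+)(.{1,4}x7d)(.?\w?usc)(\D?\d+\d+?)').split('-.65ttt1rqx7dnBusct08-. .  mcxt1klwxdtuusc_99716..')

['', '-.65t', 'tt', '1r', 'qx7d', 'nBusc', 't08', '-. .  mcxt1klwxdtuusc_99716..']

The pattern matches zero or more of any character (captured); then 1 to 2 of a word character, then one or more of a literal 't' (lazy) (captured); then one or more of one of [r1kz] (captured); then 1 to 4 of any character, then the literal 'x7d' (captured); then optionally any character, then optionally a word character, then the literal 'usc' (captured); then optionally a non-digit, then one or more of a digit, then one or more of a digit (lazy) (captured).
Matches to split on: at [0:21] → '-.65ttt1rqx7dnBusct08'.
Because the pattern has a capturing group, `split` also inserts each captured text between the pieces.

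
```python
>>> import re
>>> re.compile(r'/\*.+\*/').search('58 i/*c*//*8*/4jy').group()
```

`re.search` scans for the first position where the pattern succeeds.
The match spans [4:14] → '/*c*//*8*/'.

'/*c*//*8*/'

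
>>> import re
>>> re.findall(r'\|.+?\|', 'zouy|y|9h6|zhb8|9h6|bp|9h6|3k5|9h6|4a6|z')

Because the quantifier is non-greedy, it stops expanding at the earliest point where the rest of the pattern can succeed.
Matches: at [4:7] → '|y|'; at [10:16] → '|zhb8|'; at [19:23] → '|bp|'; at [26:31] → '|3k5|'; at [34:39] → '|4a6|'.
No capturing groups, so `findall` returns the 5 full match strings.

['|y|', '|zhb8|', '|bp|', '|3k5|', '|4a6|']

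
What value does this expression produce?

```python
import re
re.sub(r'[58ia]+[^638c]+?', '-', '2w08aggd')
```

Because the quantifier is non-greedy, it stops expanding at the earliest point where the rest of the pattern can succeed.
Each match is replaced by '-'.

'2w0-gd'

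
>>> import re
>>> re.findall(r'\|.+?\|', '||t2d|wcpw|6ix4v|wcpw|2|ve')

['||t2d|', '|6ix4v|', '|2|']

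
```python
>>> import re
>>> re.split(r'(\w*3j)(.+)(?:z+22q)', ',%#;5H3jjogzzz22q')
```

[',%#;', '5H3j', 'jogzz', '']

This matches zero or more of a word character, then the literal '3j' (captured); then one or more of any character (captured); then one or more of the literal 'z', then the literal '22q' (non-capturing group).
Matches to split on: at [4:17] → '5H3jjogzzz22q'.
With a capturing group present, the delimiter's captured portion is kept in the result list.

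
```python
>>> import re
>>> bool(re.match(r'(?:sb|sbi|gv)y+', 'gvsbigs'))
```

False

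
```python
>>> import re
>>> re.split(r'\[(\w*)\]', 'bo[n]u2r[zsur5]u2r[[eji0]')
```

['bo', 'n', 'u2r', 'zsur5', 'u2r[', 'eji0', '']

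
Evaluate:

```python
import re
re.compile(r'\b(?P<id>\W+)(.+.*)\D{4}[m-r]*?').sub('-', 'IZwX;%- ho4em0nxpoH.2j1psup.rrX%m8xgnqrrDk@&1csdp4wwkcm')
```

'IZwX-'

This matches a word boundary (`\b`, zero-width); then one or more of a non-word character (captured as 'id'); then one or more of any character, then zero or more of any character (captured); then exactly 4 of a non-digit, then zero or more of a character in [m-r] (lazy).
Matches: at [4:55] → ';%- ho4em0nxpoH.2j1psup.rrX%m8xgnqrrDk@&1csdp4wwkcm'.
Each match is replaced by '-'.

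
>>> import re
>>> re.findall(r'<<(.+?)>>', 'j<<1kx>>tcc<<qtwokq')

['1kx']

Scanning left to right: at [1:8] match '<<1kx>>', group 1 = '1kx'.
`findall` collects group 1 from the one match (1 total).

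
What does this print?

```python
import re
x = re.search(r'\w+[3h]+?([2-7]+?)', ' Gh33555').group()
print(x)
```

Gh335

The `?` after the quantifier makes it lazy — it takes as little as possible before letting the rest of the pattern try.
The match spans [1:6] → 'Gh335'.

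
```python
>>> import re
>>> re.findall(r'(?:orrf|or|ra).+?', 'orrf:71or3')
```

['orrf:', 'or3']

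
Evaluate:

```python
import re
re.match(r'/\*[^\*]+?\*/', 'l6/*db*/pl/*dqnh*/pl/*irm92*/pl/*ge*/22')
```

With `match`, the pattern is implicitly anchored at the beginning.
Here the string doesn't start with a match, so the call returns None.

None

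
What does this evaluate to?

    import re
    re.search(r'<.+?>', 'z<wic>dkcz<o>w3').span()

A `+?`/`*?`/`{m,n}?` starts at its minimum and grows only as far as needed for what follows to match.
The match spans [1:6] → '<wic>'.

(1, 6)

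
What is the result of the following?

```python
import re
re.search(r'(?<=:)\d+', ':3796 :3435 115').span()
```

(1, 5)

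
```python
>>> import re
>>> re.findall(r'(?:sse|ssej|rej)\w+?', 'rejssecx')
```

['rejs']

`findall` yields the raw match text (1 of them) because the pattern has no groups.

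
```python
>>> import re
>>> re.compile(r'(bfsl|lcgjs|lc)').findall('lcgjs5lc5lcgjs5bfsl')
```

['lcgjs', 'lc', 'lcgjs', 'bfsl']

Alternation isn't longest-match — the leftmost alternative that fits at this position is chosen.
Because there's exactly one group, `findall` drops the full match and keeps group 1 from each hit.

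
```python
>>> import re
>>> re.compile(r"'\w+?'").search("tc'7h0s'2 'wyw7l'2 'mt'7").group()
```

"'7h0s'"

`re.search` scans for the first position where the pattern succeeds.
The match spans [2:8] → "'7h0s'".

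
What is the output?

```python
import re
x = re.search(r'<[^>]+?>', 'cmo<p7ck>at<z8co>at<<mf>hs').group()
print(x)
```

`re.search` tries every starting position until one works.
The match spans [3:9] → '<p7ck>'.

<p7ck>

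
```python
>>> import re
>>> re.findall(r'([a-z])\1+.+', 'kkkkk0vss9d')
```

['k']

The backreference `\1` re-matches whatever the first group consumed, character for character.
One capturing group, so `findall` returns just the captured substring from the one match — 1 in all.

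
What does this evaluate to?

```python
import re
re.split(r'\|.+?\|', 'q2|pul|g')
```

['q2', 'g']

Matches to split on: at [2:7] → '|pul|'.
Splitting on the pattern gives 2 pieces.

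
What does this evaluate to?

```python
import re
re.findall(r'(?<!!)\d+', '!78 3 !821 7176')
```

['8', '3', '21', '7176']

Because the assertion is negative and zero-width, positions next to the forbidden text are skipped.
Matches: at [2:3] → '8'; at [4:5] → '3'; at [8:10] → '21'; at [11:15] → '7176'.
`findall` yields the raw match text (4 of them) because the pattern has no groups.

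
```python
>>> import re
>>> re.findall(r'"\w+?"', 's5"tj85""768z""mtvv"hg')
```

['"tj85"', '"768z"', '"mtvv"']

With no groups in the pattern, `findall` gives back each whole match — 3 here.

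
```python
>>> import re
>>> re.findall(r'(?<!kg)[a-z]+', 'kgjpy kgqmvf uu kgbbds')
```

['kgjpy', 'kgqmvf', 'uu', 'kgbbds']

A negative assertion filters positions out without eating any characters.
Since nothing is captured, `findall` lists the 4 matched substrings directly.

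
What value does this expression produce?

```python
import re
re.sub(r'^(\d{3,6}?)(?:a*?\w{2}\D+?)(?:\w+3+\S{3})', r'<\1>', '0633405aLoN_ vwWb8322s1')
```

Pattern: anchored at the start of the string; then 3 to 6 of a digit (lazy) (captured); then zero or more of the literal 'a' (lazy), then exactly 2 of a word character, then one or more of a non-digit (lazy) (non-capturing group); then one or more of a word character, then one or more of a literal '3', then exactly 3 of a non-whitespace character (non-capturing group).
The replacement refers to a captured group, so each match is rewritten using its own captured text.

'<06334>1'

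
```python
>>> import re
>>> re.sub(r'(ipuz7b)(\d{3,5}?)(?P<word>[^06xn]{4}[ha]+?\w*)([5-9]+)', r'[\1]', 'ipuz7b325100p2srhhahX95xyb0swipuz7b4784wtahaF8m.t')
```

Pattern: the literal 'ipu', then the literal 'z7b' (captured); then 3 to 5 of a digit (lazy) (captured); then exactly 4 of any character except [06xn], then one or more of one of [ha] (lazy), then zero or more of a word character (captured as 'word'); then one or more of a character in [5-9] (captured).
Matches: at [29:46] → 'ipuz7b4784wtahaF8'.
The replacement refers to a captured group, so each match is rewritten using its own captured text.

'ipuz7b325100p2srhhahX95xyb0sw[ipuz7b]m.t'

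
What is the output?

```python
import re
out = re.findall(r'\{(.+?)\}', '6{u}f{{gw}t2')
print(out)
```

['u', '{gw']

`findall` collects group 1 from each match (2 total).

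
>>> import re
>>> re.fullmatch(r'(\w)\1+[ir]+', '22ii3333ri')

None

`\1` is not a pattern — it's the concrete string captured by group 1, re-applied verbatim.
`fullmatch` succeeds only if the pattern covers the string from start to end.
Here the pattern can't cover the whole string, so the call returns None.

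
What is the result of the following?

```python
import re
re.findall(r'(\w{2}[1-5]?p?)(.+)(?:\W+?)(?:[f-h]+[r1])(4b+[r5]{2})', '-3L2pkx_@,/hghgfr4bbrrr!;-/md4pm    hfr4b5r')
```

[('3L2p', 'kx_@,/hghgfr4bbrrr!;-/md4pm   ', '4b5r')]

This matches exactly 2 of a word character, then optionally a character in [1-5], then optionally the literal 'p' (captured); then one or more of any character (captured); then one or more of a non-word character (lazy) (non-capturing group); then one or more of a character in [f-h], then one of [r1] (non-capturing group); then the literal '4', then one or more of the literal 'b', then exactly 2 of one of [r5] (captured).
With 3 capturing groups, `findall` returns a 3-tuple per match.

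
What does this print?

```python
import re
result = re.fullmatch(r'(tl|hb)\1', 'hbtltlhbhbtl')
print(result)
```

The backreference `\1` re-matches whatever the first group consumed, character for character.
`re.fullmatch` requires the pattern to consume the entire string.
Here the pattern can't cover the whole string, so the call returns None.

None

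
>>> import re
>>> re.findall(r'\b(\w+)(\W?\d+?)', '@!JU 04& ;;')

[('JU', ' 0')]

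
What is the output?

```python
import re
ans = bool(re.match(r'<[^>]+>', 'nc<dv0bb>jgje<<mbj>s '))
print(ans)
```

False

`match` is anchored at position 0; if the pattern doesn't fit there, it returns None.
Here the string doesn't start with a match, so the call returns None, and `bool(None)` is False.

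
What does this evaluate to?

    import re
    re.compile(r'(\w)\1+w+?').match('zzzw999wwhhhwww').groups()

('z',)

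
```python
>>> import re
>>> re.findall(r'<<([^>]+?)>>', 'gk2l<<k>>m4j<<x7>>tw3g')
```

Scanning left to right: at [4:9] match '<<k>>', group 1 = 'k'; at [12:18] match '<<x7>>', group 1 = 'x7'.
One capturing group, so `findall` returns just the captured substring from each match — 2 in all.

['k', 'x7']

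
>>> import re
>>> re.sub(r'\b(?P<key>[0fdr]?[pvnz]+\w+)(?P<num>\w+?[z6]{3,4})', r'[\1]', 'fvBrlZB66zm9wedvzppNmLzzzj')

'[fvBrlZB66zm9wedvzppNm]j'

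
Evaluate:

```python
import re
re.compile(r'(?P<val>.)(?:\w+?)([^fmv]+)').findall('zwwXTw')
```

[('z', 'wXTw')]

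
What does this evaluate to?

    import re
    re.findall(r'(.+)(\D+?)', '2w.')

[('2w', '.')]

Pattern: one or more of any character (captured); then one or more of a non-digit (lazy) (captured).
Matches: at [0:3] match '2w.', groups = ('2w', '.').
With 2 capturing groups, `findall` returns a 2-tuple per match.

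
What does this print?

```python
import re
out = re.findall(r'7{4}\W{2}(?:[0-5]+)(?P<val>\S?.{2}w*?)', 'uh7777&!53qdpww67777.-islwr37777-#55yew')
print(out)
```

['qdp', 'yew']

The `?` after the quantifier makes it lazy — it takes as little as possible before letting the rest of the pattern try.
With a single group, `findall` returns only what that group captured — 2 items.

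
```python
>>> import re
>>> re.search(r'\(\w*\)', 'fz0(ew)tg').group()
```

`re.search` scans for the first position where the pattern succeeds.
The match spans [3:7] → '(ew)'.

'(ew)'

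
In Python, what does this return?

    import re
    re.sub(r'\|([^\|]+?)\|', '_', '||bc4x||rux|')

Matches: at [1:7] → '|bc4x|'; at [7:12] → '|rux|'.
`sub` substitutes '_' at each match site.

'|__'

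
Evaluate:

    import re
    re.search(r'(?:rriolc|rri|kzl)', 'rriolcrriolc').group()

'rriolc'

Alternation isn't longest-match — the leftmost alternative that fits at this position is chosen.
The match spans [0:6] → 'rriolc'.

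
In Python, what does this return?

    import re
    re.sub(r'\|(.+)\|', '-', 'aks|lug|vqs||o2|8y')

'aks-8y'

Every occurrence is swapped for '-'.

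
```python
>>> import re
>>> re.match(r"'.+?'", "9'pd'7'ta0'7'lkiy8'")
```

None

`re.match` won't scan ahead — the pattern has to work from the very first character.
Here the pattern fails at index 0, so the call returns None.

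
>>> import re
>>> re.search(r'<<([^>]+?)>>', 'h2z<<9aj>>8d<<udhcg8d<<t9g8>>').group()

'<<9aj>>'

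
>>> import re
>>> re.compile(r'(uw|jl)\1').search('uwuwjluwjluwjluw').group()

'uwuw'

A backreference is literal: `\1` must see the identical characters the first group matched.
The match spans [0:4] → 'uwuw'.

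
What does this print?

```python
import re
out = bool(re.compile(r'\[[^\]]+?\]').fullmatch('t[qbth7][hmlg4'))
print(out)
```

`fullmatch` succeeds only if the pattern covers the string from start to end.
Here there's no way to consume every character, so the call returns None, and `bool(None)` is False.

False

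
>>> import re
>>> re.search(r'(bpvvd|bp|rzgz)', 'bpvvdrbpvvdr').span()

(0, 5)

Alternation isn't longest-match — the leftmost alternative that fits at this position is chosen.
`re.search` scans for the first position where the pattern succeeds.
The match spans [0:5] → 'bpvvd'.
Captured: group 1 = 'bpvvd'.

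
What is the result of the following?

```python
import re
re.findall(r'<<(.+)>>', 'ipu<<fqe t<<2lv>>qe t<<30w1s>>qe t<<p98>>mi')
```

['fqe t<<2lv>>qe t<<30w1s>>qe t<<p98']

One capturing group, so `findall` returns just the captured substring from the one match — 1 in all.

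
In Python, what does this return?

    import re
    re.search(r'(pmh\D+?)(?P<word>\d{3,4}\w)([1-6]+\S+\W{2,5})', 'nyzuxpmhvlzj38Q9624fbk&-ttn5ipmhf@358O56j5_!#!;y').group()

This matches the literal 'pmh', then one or more of a non-digit (lazy) (captured); then 3 to 4 of a digit, then a word character (captured as 'word'); then one or more of a character in [1-6], then one or more of a non-whitespace character, then 2 to 5 of a non-word character (captured).
`search` walks the string left to right and returns the first match it finds.
The match spans [29:47] → 'pmhf@358O56j5_!#!;'.
Captured: group 1 = 'pmhf@', group 2 = '358O', group 3 = '56j5_!#!;'.

'pmhf@358O56j5_!#!;'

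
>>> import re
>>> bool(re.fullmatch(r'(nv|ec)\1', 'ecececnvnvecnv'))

The backreference `\1` re-matches whatever the first group consumed, character for character.
For `fullmatch`, every character of the input must be accounted for by the pattern.
Here the pattern can't cover the whole string, so the call returns None, and `bool(None)` is False.

False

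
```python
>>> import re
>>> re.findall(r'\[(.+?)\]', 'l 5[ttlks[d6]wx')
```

['ttlks[d6']

Walking the string: at [3:13] match '[ttlks[d6]', group 1 = 'ttlks[d6'.
One capturing group, so `findall` returns just the captured substring from the one match — 1 in all.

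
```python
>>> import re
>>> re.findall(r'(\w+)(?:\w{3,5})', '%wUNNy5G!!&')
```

['wUNN']

The pattern matches one or more of a word character (captured); then 3 to 5 of a word character (non-capturing group).
Scanning left to right: at [1:8] match 'wUNNy5G', group 1 = 'wUNN'.
With a single group, `findall` returns only what that group captured — 1 item.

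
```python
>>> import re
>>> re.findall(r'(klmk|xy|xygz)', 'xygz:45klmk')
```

Alternation isn't longest-match — the leftmost alternative that fits at this position is chosen.
Scanning left to right: at [0:2] match 'xy', group 1 = 'xy'; at [7:11] match 'klmk', group 1 = 'klmk'.
Because there's exactly one group, `findall` drops the full match and keeps group 1 from each hit.

['xy', 'klmk']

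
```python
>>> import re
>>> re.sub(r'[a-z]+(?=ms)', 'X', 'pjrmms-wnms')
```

The lookaround is zero-width — it requires the adjacent text to match without consuming it, so the asserted text isn't part of the match.
Matches: at [0:4] → 'pjrm'; at [7:9] → 'wn'.
Every occurrence is swapped for 'X'.

'Xms-Xms'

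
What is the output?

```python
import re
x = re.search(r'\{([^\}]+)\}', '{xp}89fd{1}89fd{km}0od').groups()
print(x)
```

The match spans [0:4] → '{xp}'.
Captured: group 1 = 'xp'.

('xp',)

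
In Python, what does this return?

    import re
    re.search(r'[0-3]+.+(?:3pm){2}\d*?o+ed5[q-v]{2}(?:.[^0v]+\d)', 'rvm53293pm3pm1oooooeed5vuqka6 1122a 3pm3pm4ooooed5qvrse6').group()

This matches one or more of a character in [0-3], then one or more of any character, then the literal '3pm' repeated 2 times; then zero or more of a digit (lazy); then one or more of a literal 'o'; then the literal 'ed5', then exactly 2 of a character in [q-v]; then any character, then one or more of any character except [0v], then a digit (non-capturing group).
`search` walks the string left to right and returns the first match it finds.
The match spans [4:56] → '3293pm3pm1oooooeed5vuqka6 1122a 3pm3pm4ooooed5qvrse6'.

'3293pm3pm1oooooeed5vuqka6 1122a 3pm3pm4ooooed5qvrse6'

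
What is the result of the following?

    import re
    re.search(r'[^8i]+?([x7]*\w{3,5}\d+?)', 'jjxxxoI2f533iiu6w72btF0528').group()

'jjxxxoI2f53'

The pattern matches one or more of any character except [8i] (lazy); then zero or more of one of [x7], then 3 to 5 of a word character, then one or more of a digit (lazy) (captured).
`re.search` scans for the first position where the pattern succeeds.
The match spans [0:11] → 'jjxxxoI2f53'.
Captured: group 1 = 'xxxoI2f53'.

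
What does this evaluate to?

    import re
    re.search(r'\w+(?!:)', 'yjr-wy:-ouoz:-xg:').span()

(0, 3)

The negative lookahead/lookbehind blocks any match where the forbidden context is present.
`re.search` scans for the first position where the pattern succeeds.
The match spans [0:3] → 'yjr'.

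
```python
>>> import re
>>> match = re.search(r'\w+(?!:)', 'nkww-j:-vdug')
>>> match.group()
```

`(?!…)`/`(?<!…)` only lets a position through if the neighbouring text does NOT match; no characters are consumed.
The match spans [0:4] → 'nkww'.

'nkww'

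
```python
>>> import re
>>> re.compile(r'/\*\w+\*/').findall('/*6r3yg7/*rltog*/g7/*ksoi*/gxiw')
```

['/*rltog*/', '/*ksoi*/']

`findall` yields the raw match text (2 of them) because the pattern has no groups.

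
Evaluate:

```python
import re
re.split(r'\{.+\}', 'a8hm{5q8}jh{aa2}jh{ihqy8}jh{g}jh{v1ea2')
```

['a8hm', 'jh{v1ea2']

Matches to split on: at [4:30] → '{5q8}jh{aa2}jh{ihqy8}jh{g}'.
The string is cut at each match, leaving 2 pieces.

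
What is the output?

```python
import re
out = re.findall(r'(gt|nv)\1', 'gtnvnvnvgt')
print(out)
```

A backreference is literal: `\1` must see the identical characters the first group matched.
`findall` collects group 1 from the one match (1 total).

['nv']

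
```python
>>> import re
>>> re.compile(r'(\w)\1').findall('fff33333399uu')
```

['f', '3', '3', '3', '9', 'u']

After group 1 captures some text, `\1` only succeeds where that same text appears again.
Walking the string: at [0:2] match 'ff', group 1 = 'f'; at [3:5] match '33', group 1 = '3'; at [5:7] match '33', group 1 = '3'; at [7:9] match '33', group 1 = '3'; at [9:11] match '99', group 1 = '9'; ….
`findall` collects group 1 from each match (6 total).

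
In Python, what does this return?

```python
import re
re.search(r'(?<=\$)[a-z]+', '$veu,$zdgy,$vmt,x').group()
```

'veu'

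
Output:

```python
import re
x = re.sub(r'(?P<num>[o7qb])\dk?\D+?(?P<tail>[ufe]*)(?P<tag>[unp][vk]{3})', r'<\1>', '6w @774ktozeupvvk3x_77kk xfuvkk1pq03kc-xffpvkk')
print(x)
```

6w @7<7>3x_<7>1pq03kc-xffpvkk

This matches one of [o7qb] (captured as 'num'); then a digit, then optionally a literal 'k', then one or more of a non-digit (lazy); then zero or more of one of [ufe] (captured as 'tail'); then one of [unp], then exactly 3 of one of [vk] (captured as 'tag').
Matches: at [5:17] → '74ktozeupvvk'; at [20:31] → '77kk xfuvkk'.
`\1` in the replacement pulls in group 1's text for each match.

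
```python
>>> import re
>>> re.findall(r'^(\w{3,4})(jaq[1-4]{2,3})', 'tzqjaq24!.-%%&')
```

[('tzq', 'jaq24')]

This matches anchored at the start of the string; then 3 to 4 of a word character (captured); then the literal 'jaq', then 2 to 3 of a character in [1-4] (captured).
Scanning left to right: at [0:8] match 'tzqjaq24', groups = ('tzq', 'jaq24').
With 2 capturing groups, `findall` returns a 2-tuple per match.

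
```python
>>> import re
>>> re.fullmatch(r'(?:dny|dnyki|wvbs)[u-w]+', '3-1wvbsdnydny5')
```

None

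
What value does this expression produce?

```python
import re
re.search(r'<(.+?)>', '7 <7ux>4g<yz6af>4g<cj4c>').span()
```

Because the quantifier is non-greedy, it stops expanding at the earliest point where the rest of the pattern can succeed.
The match spans [2:7] → '<7ux>'.

(2, 7)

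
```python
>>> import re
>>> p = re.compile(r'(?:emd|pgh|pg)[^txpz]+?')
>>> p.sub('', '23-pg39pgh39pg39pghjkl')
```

'23-999kl'

`|` is ordered: at each position the engine commits to the first alternative that works.
Matches: at [3:6] → 'pg3'; at [7:11] → 'pgh3'; at [12:15] → 'pg3'; at [16:20] → 'pghj'.
Every occurrence is swapped for ''.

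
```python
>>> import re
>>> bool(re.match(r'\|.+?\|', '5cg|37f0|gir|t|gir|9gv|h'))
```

False

`match` is anchored at position 0; if the pattern doesn't fit there, it returns None.
Here the pattern fails at index 0, so the call returns None, and `bool(None)` is False.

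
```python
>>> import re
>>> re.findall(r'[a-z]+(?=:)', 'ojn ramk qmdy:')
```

The positive lookaround only admits positions where the adjacent text matches; those characters stay outside the span.
Matches: at [9:13] → 'qmdy'.
`findall` yields the raw match text (1 of them) because the pattern has no groups.

['qmdy']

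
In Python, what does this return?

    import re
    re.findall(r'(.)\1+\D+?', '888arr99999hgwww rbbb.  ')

['8', '9', 'w', 'b']

The backreference `\1` re-matches whatever the first group consumed, character for character.
Scanning left to right: at [0:4] match '888a', group 1 = '8'; at [6:12] match '99999h', group 1 = '9'; at [13:17] match 'www ', group 1 = 'w'; at [18:22] match 'bbb.', group 1 = 'b'.
With a single group, `findall` returns only what that group captured — 4 items.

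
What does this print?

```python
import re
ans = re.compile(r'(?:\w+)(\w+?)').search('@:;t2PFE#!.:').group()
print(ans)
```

t2PFE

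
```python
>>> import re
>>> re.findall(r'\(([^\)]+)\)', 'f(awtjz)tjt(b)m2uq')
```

Matches: at [1:8] match '(awtjz)', group 1 = 'awtjz'; at [11:14] match '(b)', group 1 = 'b'.
With a single group, `findall` returns only what that group captured — 2 items.

['awtjz', 'b']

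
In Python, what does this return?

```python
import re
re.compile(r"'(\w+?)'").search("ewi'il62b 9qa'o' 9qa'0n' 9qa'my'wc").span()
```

`search` walks the string left to right and returns the first match it finds.
The match spans [13:16] → "'o'".
Captured: group 1 = 'o'.

(13, 16)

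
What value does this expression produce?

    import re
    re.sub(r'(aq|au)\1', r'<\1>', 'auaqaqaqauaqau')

After group 1 captures some text, `\1` only succeeds where that same text appears again.
`\1` in the replacement pulls in group 1's text for each match.

'au<aq>aqauaqau'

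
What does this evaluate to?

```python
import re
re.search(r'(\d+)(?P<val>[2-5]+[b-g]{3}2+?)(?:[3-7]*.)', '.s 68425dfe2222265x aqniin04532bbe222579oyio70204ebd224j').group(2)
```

'5dfe2'

The pattern matches one or more of a digit (captured); then one or more of a character in [2-5], then exactly 3 of a character in [b-g], then one or more of the literal '2' (lazy) (captured as 'val'); then zero or more of a character in [3-7], then any character (non-capturing group).
A `+?`/`*?`/`{m,n}?` starts at its minimum and grows only as far as needed for what follows to match.
`re.search` scans for the first position where the pattern succeeds.
The match spans [3:13] → '68425dfe22'.
Captured: group 1 = '6842', group 2 = '5dfe2'.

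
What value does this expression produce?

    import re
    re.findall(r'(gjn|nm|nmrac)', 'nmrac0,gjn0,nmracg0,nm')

Branches in `(...|...)` are attempted left-to-right; the first branch that allows the whole pattern to succeed is taken.
One capturing group, so `findall` returns just the captured substring from each match — 4 in all.

['nm', 'gjn', 'nm', 'nm']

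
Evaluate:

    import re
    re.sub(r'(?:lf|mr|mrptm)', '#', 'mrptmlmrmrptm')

The regex engine tests alternatives in the order written; an earlier branch that matches wins even if a later one would match more.
Matches: at [0:2] → 'mr'; at [6:8] → 'mr'; at [8:10] → 'mr'.
Each match is replaced by '#'.

'#ptml##ptm'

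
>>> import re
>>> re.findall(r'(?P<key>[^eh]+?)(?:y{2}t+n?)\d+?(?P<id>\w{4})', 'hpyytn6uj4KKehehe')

[('p', 'uj4K')]

This matches one or more of any character except [eh] (lazy) (captured as 'key'); then exactly 2 of a literal 'y', then one or more of the literal 't', then optionally a literal 'n' (non-capturing group); then one or more of a digit (lazy); then exactly 4 of a word character (captured as 'id').
With 2 capturing groups, `findall` returns a 2-tuple per match.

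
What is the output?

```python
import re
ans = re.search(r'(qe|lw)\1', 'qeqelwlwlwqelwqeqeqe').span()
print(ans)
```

(0, 4)

After group 1 captures some text, `\1` only succeeds where that same text appears again.
The match spans [0:4] → 'qeqe'.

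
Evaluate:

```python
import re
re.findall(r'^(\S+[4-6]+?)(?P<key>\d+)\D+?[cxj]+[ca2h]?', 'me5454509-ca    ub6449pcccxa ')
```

[('me54545', '09')]

2 groups means the one result is a tuple of 2 captured strings — 1 here.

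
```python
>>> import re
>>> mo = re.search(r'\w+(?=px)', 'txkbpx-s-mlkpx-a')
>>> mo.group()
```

'txkb'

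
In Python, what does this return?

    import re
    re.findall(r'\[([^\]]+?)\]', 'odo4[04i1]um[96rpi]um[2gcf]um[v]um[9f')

['04i1', '96rpi', '2gcf', 'v']

Walking the string: at [4:10] match '[04i1]', group 1 = '04i1'; at [12:19] match '[96rpi]', group 1 = '96rpi'; at [21:27] match '[2gcf]', group 1 = '2gcf'; at [29:32] match '[v]', group 1 = 'v'.
Because there's exactly one group, `findall` drops the full match and keeps group 1 from each hit.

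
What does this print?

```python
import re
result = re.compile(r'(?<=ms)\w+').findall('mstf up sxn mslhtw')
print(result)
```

The lookaround is zero-width — it requires the adjacent text to match without consuming it, so the asserted text isn't part of the match.
Matches: at [2:4] → 'tf'; at [14:18] → 'lhtw'.
Since nothing is captured, `findall` lists the 2 matched substrings directly.

['tf', 'lhtw']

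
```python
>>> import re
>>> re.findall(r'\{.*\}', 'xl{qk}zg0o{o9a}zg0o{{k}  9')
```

Matches: at [2:23] → '{qk}zg0o{o9a}zg0o{{k}'.
No capturing groups, so `findall` returns the 1 full match string.

['{qk}zg0o{o9a}zg0o{{k}']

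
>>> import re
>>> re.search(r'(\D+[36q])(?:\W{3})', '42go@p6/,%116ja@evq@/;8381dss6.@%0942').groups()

The pattern matches one or more of a non-digit, then one of [36q] (captured); then exactly 3 of a non-word character (non-capturing group).
Unlike `match`, `search` isn't anchored — it looks for the pattern anywhere in the string.
The match spans [2:10] → 'go@p6/,%'.
Captured: group 1 = 'go@p6'.

('go@p6',)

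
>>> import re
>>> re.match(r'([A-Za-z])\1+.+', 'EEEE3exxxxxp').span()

A backreference is literal: `\1` must see the identical characters the first group matched.
`re.match` only tries the pattern at the start of the string.
The match spans [0:12] → 'EEEE3exxxxxp'.
Captured: group 1 = 'E'.

(0, 12)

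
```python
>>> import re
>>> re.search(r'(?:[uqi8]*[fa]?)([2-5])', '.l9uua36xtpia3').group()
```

The pattern matches zero or more of one of [uqi8], then optionally one of [fa] (non-capturing group); then a character in [2-5] (captured).
Unlike `match`, `search` isn't anchored — it looks for the pattern anywhere in the string.
The match spans [3:7] → 'uua3'.
Captured: group 1 = '3'.

'uua3'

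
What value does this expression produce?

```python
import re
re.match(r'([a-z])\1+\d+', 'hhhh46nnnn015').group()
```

'hhhh46'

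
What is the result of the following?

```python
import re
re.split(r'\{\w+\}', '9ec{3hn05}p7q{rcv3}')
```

Each match becomes a cut point; 3 segments remain.

['9ec', 'p7q', '']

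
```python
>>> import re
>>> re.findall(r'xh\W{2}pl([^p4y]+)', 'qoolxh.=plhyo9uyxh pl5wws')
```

['h']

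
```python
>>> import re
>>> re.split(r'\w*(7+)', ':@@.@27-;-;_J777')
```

[':@@.@', '7', '-;-;', '7', '']

The pattern matches zero or more of a word character; then one or more of a literal '7' (captured).
Matches to split on: at [5:7] → '27'; at [11:16] → '_J777'.
With a capturing group present, the delimiter's captured portion is kept in the result list.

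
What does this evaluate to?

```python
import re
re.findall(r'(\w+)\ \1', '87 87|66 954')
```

['87']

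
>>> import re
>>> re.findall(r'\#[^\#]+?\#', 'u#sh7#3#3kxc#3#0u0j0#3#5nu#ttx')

['#sh7#', '#3kxc#', '#0u0j0#', '#5nu#']

With no groups in the pattern, `findall` gives back each whole match — 4 here.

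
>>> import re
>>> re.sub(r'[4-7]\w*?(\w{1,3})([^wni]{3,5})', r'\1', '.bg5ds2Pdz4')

The pattern matches a character in [4-7], then zero or more of a word character (lazy); then 1 to 3 of a word character (captured); then 3 to 5 of any character except [wni] (captured).
With the lazy modifier that quantifier settles for the fewest repetitions that let the rest of the pattern succeed (the atoms after it are unaffected and can still be greedy).
Matches: at [3:11] → '5ds2Pdz4'.
`\1` in the replacement pulls in group 1's text for each match.

'.bgds2'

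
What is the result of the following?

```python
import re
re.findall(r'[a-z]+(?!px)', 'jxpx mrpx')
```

['jxpx', 'mrpx']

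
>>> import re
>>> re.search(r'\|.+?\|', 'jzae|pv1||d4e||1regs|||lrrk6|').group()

'|pv1|'

`search` walks the string left to right and returns the first match it finds.
The match spans [4:9] → '|pv1|'.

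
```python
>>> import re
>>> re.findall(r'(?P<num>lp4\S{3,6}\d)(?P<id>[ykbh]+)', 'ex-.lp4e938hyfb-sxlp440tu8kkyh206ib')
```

[('lp4e938', 'hy'), ('lp440tu8', 'kkyh')]

Pattern: the literal 'lp4', then 3 to 6 of a non-whitespace character, then a digit (captured as 'num'); then one or more of one of [ykbh] (captured as 'id').
Scanning left to right: at [4:13] match 'lp4e938hy', groups = ('lp4e938', 'hy'); at [18:30] match 'lp440tu8kkyh', groups = ('lp440tu8', 'kkyh').
Multiple groups make `findall` return tuples — one 2-tuple for each match.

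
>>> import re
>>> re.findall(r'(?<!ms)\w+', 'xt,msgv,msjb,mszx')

A negative assertion filters positions out without eating any characters.
Since nothing is captured, `findall` lists the 4 matched substrings directly.

['xt', 'msgv', 'msjb', 'mszx']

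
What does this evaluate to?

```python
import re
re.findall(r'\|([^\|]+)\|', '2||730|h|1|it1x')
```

['730', '1']

Matches: at [2:7] match '|730|', group 1 = '730'; at [8:11] match '|1|', group 1 = '1'.
With a single group, `findall` returns only what that group captured — 2 items.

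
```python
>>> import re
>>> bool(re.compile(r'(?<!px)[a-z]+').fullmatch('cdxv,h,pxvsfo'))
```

False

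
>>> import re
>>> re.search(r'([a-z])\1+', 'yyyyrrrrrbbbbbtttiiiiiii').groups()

('y',)

The match spans [0:4] → 'yyyy'.
Captured: group 1 = 'y'.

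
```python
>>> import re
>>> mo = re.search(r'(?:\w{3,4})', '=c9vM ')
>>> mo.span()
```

(1, 5)

This matches 3 to 4 of a word character (non-capturing group).
`re.search` scans for the first position where the pattern succeeds.
The match spans [1:5] → 'c9vM'.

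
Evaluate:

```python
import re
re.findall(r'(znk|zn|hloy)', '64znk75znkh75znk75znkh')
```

`|` is ordered: at each position the engine commits to the first alternative that works.
Matches: at [2:5] match 'znk', group 1 = 'znk'; at [7:10] match 'znk', group 1 = 'znk'; at [13:16] match 'znk', group 1 = 'znk'; at [18:21] match 'znk', group 1 = 'znk'.
`findall` collects group 1 from each match (4 total).

['znk', 'znk', 'znk', 'znk']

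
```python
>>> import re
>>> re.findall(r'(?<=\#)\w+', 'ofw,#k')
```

['k']

Lookahead/lookbehind check context without consuming it, so the matched span excludes the asserted characters.
No capturing groups, so `findall` returns the 1 full match string.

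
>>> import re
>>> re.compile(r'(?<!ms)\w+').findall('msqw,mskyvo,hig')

Because the assertion is negative and zero-width, positions next to the forbidden text are skipped.
With no groups in the pattern, `findall` gives back each whole match — 3 here.

['msqw', 'mskyvo', 'hig']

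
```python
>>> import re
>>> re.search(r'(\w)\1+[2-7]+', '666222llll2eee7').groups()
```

('6',)

The backreference `\1` re-matches whatever the first group consumed, character for character.
`re.search` tries every starting position until one works.
The match spans [0:6] → '666222'.
Captured: group 1 = '6'.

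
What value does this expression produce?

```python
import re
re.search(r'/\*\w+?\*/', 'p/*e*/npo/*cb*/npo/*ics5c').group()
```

The match spans [1:6] → '/*e*/'.

'/*e*/'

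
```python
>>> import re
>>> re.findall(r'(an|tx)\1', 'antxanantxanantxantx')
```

A backreference is literal: `\1` must see the identical characters the first group matched.
`findall` collects group 1 from each match (2 total).

['an', 'an']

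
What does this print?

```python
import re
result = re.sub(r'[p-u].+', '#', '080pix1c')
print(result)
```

Every occurrence is swapped for '#'.

080#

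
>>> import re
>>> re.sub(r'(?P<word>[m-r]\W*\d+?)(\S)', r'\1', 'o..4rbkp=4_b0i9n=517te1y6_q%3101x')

'o..4bkp=4b0i9n=57te1y6_q%301x'

Because the quantifier is non-greedy, it stops expanding at the earliest point where the rest of the pattern can succeed.
Each match is replaced using the text its own group 1 captured.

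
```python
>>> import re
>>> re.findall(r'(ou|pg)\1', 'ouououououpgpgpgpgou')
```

['ou', 'ou', 'pg', 'pg']

After group 1 captures some text, `\1` only succeeds where that same text appears again.
Matches: at [0:4] match 'ouou', group 1 = 'ou'; at [4:8] match 'ouou', group 1 = 'ou'; at [10:14] match 'pgpg', group 1 = 'pg'; at [14:18] match 'pgpg', group 1 = 'pg'.
Because there's exactly one group, `findall` drops the full match and keeps group 1 from each hit.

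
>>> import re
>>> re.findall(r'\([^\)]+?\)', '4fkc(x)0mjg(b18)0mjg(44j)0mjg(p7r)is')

`findall` yields the raw match text (4 of them) because the pattern has no groups.

['(x)', '(b18)', '(44j)', '(p7r)']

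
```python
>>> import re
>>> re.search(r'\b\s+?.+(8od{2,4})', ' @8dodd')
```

None

Pattern: a word boundary (`\b`, zero-width); then one or more of whitespace (lazy), then one or more of any character; then the literal '8o', then 2 to 4 of a literal 'd' (captured).
Unlike `match`, `search` isn't anchored — it looks for the pattern anywhere in the string.
Here no position works, so the call returns None.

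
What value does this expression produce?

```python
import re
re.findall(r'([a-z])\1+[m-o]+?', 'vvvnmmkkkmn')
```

['v', 'k']

`\1` is not a pattern — it's the concrete string captured by group 1, re-applied verbatim.
With a single group, `findall` returns only what that group captured — 2 items.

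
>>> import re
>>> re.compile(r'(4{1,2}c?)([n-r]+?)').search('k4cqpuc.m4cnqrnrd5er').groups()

('4c', 'q')

The match spans [1:4] → '4cq'.
Captured: group 1 = '4c', group 2 = 'q'.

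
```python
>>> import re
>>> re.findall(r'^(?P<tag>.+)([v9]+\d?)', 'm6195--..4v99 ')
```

[('m6195--..4v9', '9')]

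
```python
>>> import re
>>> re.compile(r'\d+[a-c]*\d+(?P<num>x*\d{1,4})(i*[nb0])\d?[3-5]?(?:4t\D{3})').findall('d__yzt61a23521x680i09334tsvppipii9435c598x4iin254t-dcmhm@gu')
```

`findall` packs the 2 group values into a tuple for every match.

[('x4', 'iin')]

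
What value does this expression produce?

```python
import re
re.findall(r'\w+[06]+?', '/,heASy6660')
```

['heASy6660']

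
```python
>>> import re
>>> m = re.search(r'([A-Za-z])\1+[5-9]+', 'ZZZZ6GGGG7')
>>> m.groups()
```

`\1` has to match the exact text group 1 already captured.
`re.search` scans for the first position where the pattern succeeds.
The match spans [0:5] → 'ZZZZ6'.
Captured: group 1 = 'Z'.

('Z',)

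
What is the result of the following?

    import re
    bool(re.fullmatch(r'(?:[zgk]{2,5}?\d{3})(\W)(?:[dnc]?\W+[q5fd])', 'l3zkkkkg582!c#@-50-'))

`fullmatch` succeeds only if the pattern covers the string from start to end.
Here the string isn't matched end-to-end, so the call returns None, and `bool(None)` is False.

False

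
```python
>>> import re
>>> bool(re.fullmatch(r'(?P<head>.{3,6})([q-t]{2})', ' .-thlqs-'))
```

Pattern: 3 to 6 of any character (captured as 'head'); then exactly 2 of a character in [q-t] (captured).
For `fullmatch`, every character of the input must be accounted for by the pattern.
Here the pattern can't cover the whole string, so the call returns None, and `bool(None)` is False.

False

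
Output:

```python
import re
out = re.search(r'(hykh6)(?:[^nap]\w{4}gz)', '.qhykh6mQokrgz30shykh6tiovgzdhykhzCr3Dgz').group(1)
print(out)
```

This matches the literal 'hyk', then the literal 'h6' (captured); then any character except [nap], then exactly 4 of a word character, then the literal 'gz' (non-capturing group).
Unlike `match`, `search` isn't anchored — it looks for the pattern anywhere in the string.
The match spans [2:14] → 'hykh6mQokrgz'.
Captured: group 1 = 'hykh6'.

hykh6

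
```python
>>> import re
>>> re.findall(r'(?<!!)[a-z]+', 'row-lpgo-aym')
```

['row', 'lpgo', 'aym']

`(?!…)`/`(?<!…)` only lets a position through if the neighbouring text does NOT match; no characters are consumed.
Scanning left to right: at [0:3] → 'row'; at [4:8] → 'lpgo'; at [9:12] → 'aym'.
With no groups in the pattern, `findall` gives back each whole match — 3 here.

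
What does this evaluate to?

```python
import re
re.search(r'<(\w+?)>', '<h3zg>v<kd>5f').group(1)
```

'h3zg'

`re.search` scans for the first position where the pattern succeeds.
The match spans [0:6] → '<h3zg>'.
Captured: group 1 = 'h3zg'.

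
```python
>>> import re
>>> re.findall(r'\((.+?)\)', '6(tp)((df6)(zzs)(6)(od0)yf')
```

['tp', '(df6', 'zzs', '6', 'od0']

`findall` collects group 1 from each match (5 total).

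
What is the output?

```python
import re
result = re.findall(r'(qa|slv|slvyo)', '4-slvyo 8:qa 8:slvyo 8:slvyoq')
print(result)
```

Alternation isn't longest-match — the leftmost alternative that fits at this position is chosen.
Matches: at [2:5] match 'slv', group 1 = 'slv'; at [10:12] match 'qa', group 1 = 'qa'; at [15:18] match 'slv', group 1 = 'slv'; at [23:26] match 'slv', group 1 = 'slv'.
With a single group, `findall` returns only what that group captured — 4 items.

['slv', 'qa', 'slv', 'slv']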